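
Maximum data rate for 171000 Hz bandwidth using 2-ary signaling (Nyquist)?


Rate = 2 * B * log2(M) = 2 * 171000 * 1.0 = 342000.0

342000.0 bps


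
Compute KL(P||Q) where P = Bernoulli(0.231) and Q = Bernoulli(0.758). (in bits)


KL = p*log2(p/q) + (1-p)*log2((1-p)/(1-q)) = 0.231*log2(0.231/0.758) + 0.769*log2(0.769/0.242) = 0.8867

0.8867 bits


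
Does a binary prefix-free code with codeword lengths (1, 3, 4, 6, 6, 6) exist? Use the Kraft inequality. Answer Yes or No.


Kraft sum = sum(2^(-l_i)) = 0.7344, need <= 1. Result: satisfied (a binary prefix-free code with these lengths exists)

Yes


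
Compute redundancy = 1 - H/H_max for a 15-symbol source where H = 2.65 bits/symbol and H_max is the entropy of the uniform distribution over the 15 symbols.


H_max = log2(K) = log2(15) = 3.9069 bits/symbol. Redundancy = 1 - H/H_max = 1 - 2.65/3.9069 = 1 - 0.6783 = 0.3217

0.3217


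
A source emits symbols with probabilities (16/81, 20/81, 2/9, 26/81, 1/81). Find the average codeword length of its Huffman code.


Huffman construction (repeatedly merge the two least-probable nodes; each merge adds 1 bit to every symbol beneath it): 1/81 + 16/81 = 17/81; 17/81 + 2/9 = 35/81; 20/81 + 26/81 = 46/81; 35/81 + 46/81 = 1. Resulting codeword lengths (in the order the probabilities were given): (3, 2, 2, 2, 3). L_avg = sum(p_i * l_i) = 16/81*3 + 20/81*2 + 2/9*2 + 26/81*2 + 1/81*3 = 179/81 = 2.2099

2.2099 bits


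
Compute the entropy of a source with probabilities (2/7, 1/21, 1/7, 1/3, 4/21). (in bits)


H = -sum(p_i * log2(p_i)). Terms: -(2/7)*log2(2/7) = 0.516387; -(1/21)*log2(1/21) = 0.209158; -(1/7)*log2(1/7) = 0.401051; -(1/3)*log2(1/3) = 0.528321; -(4/21)*log2(4/21) = 0.455680. H = 0.516387 + 0.209158 + 0.401051 + 0.528321 + 0.455680 = 2.1106

2.1106 bits


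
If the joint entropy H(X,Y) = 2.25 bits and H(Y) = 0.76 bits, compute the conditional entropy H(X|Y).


H(X|Y) = H(X,Y) - H(Y) = 2.25 - 0.76 = 1.49

1.49 bits


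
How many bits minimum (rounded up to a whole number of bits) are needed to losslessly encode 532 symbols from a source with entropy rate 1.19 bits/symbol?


Minimum bits >= n * H = 532 * 1.19 = 633.08, rounded up to a whole number of bits = 634

634 bits


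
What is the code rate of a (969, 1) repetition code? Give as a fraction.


Rate = k/n = 1/969

1/969


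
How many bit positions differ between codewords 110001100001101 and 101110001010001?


Count differing positions: . ^ ^ ^ ^ ^ ^ . ^ . ^ ^ ^ . . = 10 differences

10


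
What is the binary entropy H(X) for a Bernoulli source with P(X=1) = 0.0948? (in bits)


H = -p*log2(p) - (1-p)*log2(1-p). -0.0948*log2(0.0948) = 0.322222; -0.9052*log2(0.9052) = 0.130070. H = 0.322222 + 0.130070 = 0.4523

0.4523 bits


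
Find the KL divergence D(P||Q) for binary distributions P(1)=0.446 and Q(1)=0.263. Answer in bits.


KL = p*log2(p/q) + (1-p)*log2((1-p)/(1-q)) = 0.446*log2(0.446/0.263) + 0.554*log2(0.554/0.737) = 0.1117

0.1117 bits


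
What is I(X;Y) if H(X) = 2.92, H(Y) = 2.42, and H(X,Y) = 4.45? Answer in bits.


I(X;Y) = H(X) + H(Y) - H(X,Y) = 2.92 + 2.42 - 4.45 = 0.89

0.89 bits


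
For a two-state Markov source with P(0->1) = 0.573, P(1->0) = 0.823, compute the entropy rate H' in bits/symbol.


Stationary distribution: pi_0 = p10/(p01+p10) = 0.5895, pi_1 = 0.4105. Entropy rate H' = pi_0*H(p01) + pi_1*H(p10) = 0.5895*0.9846 + 0.4105*0.6735 = 0.8569

0.8569 bits/symbol


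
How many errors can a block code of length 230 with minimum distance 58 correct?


Correction capability = floor((d-1)/2) = floor((58-1)/2) = 28

28 errors


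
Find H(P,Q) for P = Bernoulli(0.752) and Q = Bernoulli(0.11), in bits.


H(P,Q) = -p*log2(q) - (1-p)*log2(1-q). -0.752*log2(0.11) = 2.394687; -0.248*log2(0.89) = 0.041694. H(P,Q) = 2.394687 + 0.041694 = 2.4364

2.4364 bits


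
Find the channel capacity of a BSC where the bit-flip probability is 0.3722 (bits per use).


H(p) = -p*log2(p) - (1-p)*log2(1-p) = -0.3722*log2(0.3722) - 0.6278*log2(0.6278) = 0.530701 + 0.421645 = 0.9523. C = 1 - H(p) = 1 - 0.9523 = 0.0477

0.0477 bits


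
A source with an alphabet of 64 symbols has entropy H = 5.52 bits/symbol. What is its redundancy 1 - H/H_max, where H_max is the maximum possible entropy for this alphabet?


H_max = log2(K) = log2(64) = 6.0 bits/symbol. Redundancy = 1 - H/H_max = 1 - 5.52/6.0 = 1 - 0.92 = 0.08

0.08


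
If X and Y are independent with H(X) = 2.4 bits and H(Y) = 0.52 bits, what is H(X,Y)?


For independent variables, H(X,Y) = H(X) + H(Y) = 2.4 + 0.52 = 2.92

2.92 bits


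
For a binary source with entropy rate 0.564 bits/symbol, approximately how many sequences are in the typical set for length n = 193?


log2|A_typical| = nH = 193 * 0.564 = 108.852, so |A_typical| ~ 2^108.852 = 5.858e+32

5.858e+32


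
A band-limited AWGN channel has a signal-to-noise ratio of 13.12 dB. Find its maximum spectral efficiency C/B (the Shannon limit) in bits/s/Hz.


SNR_linear = 10^(13.12/10) = 20.5116; C/B = log2(1 + SNR_linear) = log2(1 + 20.5116) = 4.427

4.427 bits/s/Hz


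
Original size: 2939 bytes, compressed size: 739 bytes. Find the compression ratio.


Ratio = original / compressed = 2939 / 739 = 3.977

3.977


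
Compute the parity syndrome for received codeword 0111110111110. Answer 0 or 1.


Syndrome = XOR of all bits = 0 XOR 1 XOR 1 XOR 1 XOR 1 XOR 1 XOR 0 XOR 1 XOR 1 XOR 1 XOR 1 XOR 1 XOR 0 = 0

0


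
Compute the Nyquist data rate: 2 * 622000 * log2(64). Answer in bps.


Rate = 2 * B * log2(M) = 2 * 622000 * 6.0 = 7464000.0

7464000.0 bps


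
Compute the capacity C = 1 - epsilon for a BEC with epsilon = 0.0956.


C = 1 - epsilon = 1 - 0.0956 = 0.9044

0.9044 bits


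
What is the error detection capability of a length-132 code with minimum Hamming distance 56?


Detection capability = d_min - 1 = 56 - 1 = 55

55 errors


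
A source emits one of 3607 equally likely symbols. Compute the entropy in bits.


H = log2(n) = log2(3607) = 11.8166

11.8166 bits


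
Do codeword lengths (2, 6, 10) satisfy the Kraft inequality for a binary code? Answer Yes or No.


Kraft sum = sum(2^(-l_i)) = 0.2666, need <= 1. Result: satisfied (a binary prefix-free code with these lengths exists)

Yes


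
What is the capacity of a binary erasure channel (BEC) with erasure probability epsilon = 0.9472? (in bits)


C = 1 - epsilon = 1 - 0.9472 = 0.0528

0.0528 bits


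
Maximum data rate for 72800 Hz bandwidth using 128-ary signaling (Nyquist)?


Rate = 2 * B * log2(M) = 2 * 72800 * 7.0 = 1019200.0

1019200.0 bps


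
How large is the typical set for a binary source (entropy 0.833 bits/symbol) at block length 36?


log2|A_typical| = nH = 36 * 0.833 = 29.988, so |A_typical| ~ 2^29.988 = 1.065e+09

1.065e+09


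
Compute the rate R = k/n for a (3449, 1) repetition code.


Rate = k/n = 1/3449

1/3449


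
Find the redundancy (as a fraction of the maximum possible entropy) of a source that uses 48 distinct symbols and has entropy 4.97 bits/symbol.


H_max = log2(K) = log2(48) = 5.585 bits/symbol. Redundancy = 1 - H/H_max = 1 - 4.97/5.585 = 1 - 0.8899 = 0.1101

0.1101


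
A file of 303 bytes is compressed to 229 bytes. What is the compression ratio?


Ratio = original / compressed = 303 / 229 = 1.3231

1.3231


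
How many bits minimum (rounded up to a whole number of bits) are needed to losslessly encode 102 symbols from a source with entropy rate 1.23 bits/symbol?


Minimum bits >= n * H = 102 * 1.23 = 125.46, rounded up to a whole number of bits = 126

126 bits


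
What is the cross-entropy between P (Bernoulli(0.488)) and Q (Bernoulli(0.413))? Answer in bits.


H(P,Q) = -p*log2(q) - (1-p)*log2(1-q). -0.488*log2(0.413) = 0.622584; -0.512*log2(0.587) = 0.393507. H(P,Q) = 0.622584 + 0.393507 = 1.0161

1.0161 bits


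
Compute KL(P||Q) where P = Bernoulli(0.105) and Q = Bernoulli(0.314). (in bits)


KL = p*log2(p/q) + (1-p)*log2((1-p)/(1-q)) = 0.105*log2(0.105/0.314) + 0.895*log2(0.895/0.686) = 0.1775

0.1775 bits


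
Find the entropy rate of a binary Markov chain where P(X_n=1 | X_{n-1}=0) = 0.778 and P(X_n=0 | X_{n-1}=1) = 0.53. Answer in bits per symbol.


Stationary distribution: pi_0 = p10/(p01+p10) = 0.4052, pi_1 = 0.5948. Entropy rate H' = pi_0*H(p01) + pi_1*H(p10) = 0.4052*0.7638 + 0.5948*0.9974 = 0.9027

0.9027 bits/symbol


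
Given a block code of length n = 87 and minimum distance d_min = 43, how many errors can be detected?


Detection capability = d_min - 1 = 43 - 1 = 42

42 errors


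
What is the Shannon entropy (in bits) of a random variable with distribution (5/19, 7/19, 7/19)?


H = -sum(p_i * log2(p_i)). Terms: -(5/19)*log2(5/19) = 0.506842; -(7/19)*log2(7/19) = 0.530737; -(7/19)*log2(7/19) = 0.530737. H = 0.506842 + 0.530737 + 0.530737 = 1.5683

1.5683 bits


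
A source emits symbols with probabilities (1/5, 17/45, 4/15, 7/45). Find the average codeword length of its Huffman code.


Huffman construction (repeatedly merge the two least-probable nodes; each merge adds 1 bit to every symbol beneath it): 7/45 + 1/5 = 16/45; 4/15 + 16/45 = 28/45; 17/45 + 28/45 = 1. Resulting codeword lengths (in the order the probabilities were given): (3, 1, 2, 3). L_avg = sum(p_i * l_i) = 1/5*3 + 17/45*1 + 4/15*2 + 7/45*3 = 89/45 = 1.9778

1.9778 bits


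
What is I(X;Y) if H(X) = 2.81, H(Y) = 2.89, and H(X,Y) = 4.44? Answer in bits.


I(X;Y) = H(X) + H(Y) - H(X,Y) = 2.81 + 2.89 - 4.44 = 1.26

1.26 bits


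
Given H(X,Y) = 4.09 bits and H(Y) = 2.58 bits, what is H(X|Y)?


H(X|Y) = H(X,Y) - H(Y) = 4.09 - 2.58 = 1.51

1.51 bits


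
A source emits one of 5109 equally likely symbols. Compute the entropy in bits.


H = log2(n) = log2(5109) = 12.3188

12.3188 bits


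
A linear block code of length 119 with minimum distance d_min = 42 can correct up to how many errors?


Correction capability = floor((d-1)/2) = floor((42-1)/2) = 20

20 errors


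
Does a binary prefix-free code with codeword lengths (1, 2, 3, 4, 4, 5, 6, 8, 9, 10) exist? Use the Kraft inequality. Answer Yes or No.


Kraft sum = sum(2^(-l_i)) = 1.0537, need <= 1. Result: violated (a binary prefix-free code with these lengths cannot exist)

No


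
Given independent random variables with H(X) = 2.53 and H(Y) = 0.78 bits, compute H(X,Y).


For independent variables, H(X,Y) = H(X) + H(Y) = 2.53 + 0.78 = 3.31

3.31 bits


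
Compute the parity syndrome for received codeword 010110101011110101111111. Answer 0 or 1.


Syndrome = XOR of all bits = 0 XOR 1 XOR 0 XOR 1 XOR 1 XOR 0 XOR 1 XOR 0 XOR 1 XOR 0 XOR 1 XOR 1 XOR 1 XOR 1 XOR 0 XOR 1 XOR 0 XOR 1 XOR 1 XOR 1 XOR 1 XOR 1 XOR 1 XOR 1 = 1

1


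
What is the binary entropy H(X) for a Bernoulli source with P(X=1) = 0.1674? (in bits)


H = -p*log2(p) - (1-p)*log2(1-p). -0.1674*log2(0.1674) = 0.431662; -0.8326*log2(0.8326) = 0.220060. H = 0.431662 + 0.220060 = 0.6517

0.6517 bits


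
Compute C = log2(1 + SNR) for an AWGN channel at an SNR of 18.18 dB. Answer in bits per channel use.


SNR_linear = 10^(18.18/10) = 65.7658; C = log2(1 + SNR_linear) = log2(1 + 65.7658) = 6.061

6.061 bits/channel use


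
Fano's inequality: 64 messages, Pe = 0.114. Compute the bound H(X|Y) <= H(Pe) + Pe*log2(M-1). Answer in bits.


H(Pe) = -Pe*log2(Pe) - (1-Pe)*log2(1-Pe) = -0.114*log2(0.114) - 0.886*log2(0.886) = 0.357150 + 0.154715 = 0.5119. Pe*log2(M-1) = 0.114*log2(63) = 0.681410. Bound = H(Pe) + Pe*log2(M-1) = 0.357150 + 0.154715 + 0.681410 = 1.1933

1.1933 bits


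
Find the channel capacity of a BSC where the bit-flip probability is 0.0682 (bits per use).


H(p) = -p*log2(p) - (1-p)*log2(1-p) = -0.0682*log2(0.0682) - 0.9318*log2(0.9318) = 0.264213 + 0.094958 = 0.3592. C = 1 - H(p) = 1 - 0.3592 = 0.6408

0.6408 bits


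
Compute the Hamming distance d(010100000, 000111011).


Count differing positions: . ^ . . ^ ^ . ^ ^ = 5 differences

5


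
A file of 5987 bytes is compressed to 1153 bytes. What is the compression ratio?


Ratio = original / compressed = 5987 / 1153 = 5.1925

5.1925


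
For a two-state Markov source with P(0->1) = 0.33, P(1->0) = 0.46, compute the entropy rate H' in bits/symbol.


Stationary distribution: pi_0 = p10/(p01+p10) = 0.5823, pi_1 = 0.4177. Entropy rate H' = pi_0*H(p01) + pi_1*H(p10) = 0.5823*0.9149 + 0.4177*0.9954 = 0.9485

0.9485 bits/symbol


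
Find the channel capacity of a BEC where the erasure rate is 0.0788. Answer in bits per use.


C = 1 - epsilon = 1 - 0.0788 = 0.9212

0.9212 bits


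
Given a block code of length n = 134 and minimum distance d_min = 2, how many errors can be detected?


Detection capability = d_min - 1 = 2 - 1 = 1

1 errors


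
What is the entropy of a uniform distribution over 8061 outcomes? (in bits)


H = log2(n) = log2(8061) = 12.9767

12.9767 bits


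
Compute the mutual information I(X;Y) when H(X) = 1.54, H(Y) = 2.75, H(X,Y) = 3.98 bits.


I(X;Y) = H(X) + H(Y) - H(X,Y) = 1.54 + 2.75 - 3.98 = 0.31

0.31 bits


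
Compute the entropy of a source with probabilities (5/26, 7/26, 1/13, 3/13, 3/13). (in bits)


H = -sum(p_i * log2(p_i)). Terms: -(5/26)*log2(5/26) = 0.457406; -(7/26)*log2(7/26) = 0.509677; -(1/13)*log2(1/13) = 0.284649; -(3/13)*log2(3/13) = 0.488187; -(3/13)*log2(3/13) = 0.488187. H = 0.457406 + 0.509677 + 0.284649 + 0.488187 + 0.488187 = 2.2281

2.2281 bits


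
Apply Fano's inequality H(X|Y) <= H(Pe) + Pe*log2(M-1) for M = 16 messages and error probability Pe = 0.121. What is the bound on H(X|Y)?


H(Pe) = -Pe*log2(Pe) - (1-Pe)*log2(1-Pe) = -0.121*log2(0.121) - 0.879*log2(0.879) = 0.368677 + 0.163551 = 0.5322. Pe*log2(M-1) = 0.121*log2(15) = 0.472734. Bound = H(Pe) + Pe*log2(M-1) = 0.368677 + 0.163551 + 0.472734 = 1.005

1.005 bits


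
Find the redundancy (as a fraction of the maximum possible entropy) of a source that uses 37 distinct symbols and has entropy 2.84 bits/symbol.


H_max = log2(K) = log2(37) = 5.2095 bits/symbol. Redundancy = 1 - H/H_max = 1 - 2.84/5.2095 = 1 - 0.5452 = 0.4548

0.4548


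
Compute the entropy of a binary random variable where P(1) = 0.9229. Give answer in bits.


H = -p*log2(p) - (1-p)*log2(1-p). -0.9229*log2(0.9229) = 0.106829; -0.0771*log2(0.0771) = 0.285048. H = 0.106829 + 0.285048 = 0.3919

0.3919 bits


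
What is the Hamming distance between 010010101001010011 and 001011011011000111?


Count differing positions: . ^ ^ . . ^ ^ ^ . . ^ . . ^ . ^ . . = 8 differences

8


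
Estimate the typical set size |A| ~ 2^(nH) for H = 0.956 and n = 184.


log2|A_typical| = nH = 184 * 0.956 = 175.904, so |A_typical| ~ 2^175.904 = 8.961e+52

8.961e+52


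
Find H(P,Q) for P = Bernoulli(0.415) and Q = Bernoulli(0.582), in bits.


H(P,Q) = -p*log2(q) - (1-p)*log2(1-q). -0.415*log2(0.582) = 0.324077; -0.585*log2(0.418) = 0.736179. H(P,Q) = 0.324077 + 0.736179 = 1.0603

1.0603 bits


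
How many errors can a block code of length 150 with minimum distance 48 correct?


Correction capability = floor((d-1)/2) = floor((48-1)/2) = 23

23 errors


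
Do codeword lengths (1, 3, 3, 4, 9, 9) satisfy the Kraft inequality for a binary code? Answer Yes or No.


Kraft sum = sum(2^(-l_i)) = 0.8164, need <= 1. Result: satisfied (a binary prefix-free code with these lengths exists)

Yes


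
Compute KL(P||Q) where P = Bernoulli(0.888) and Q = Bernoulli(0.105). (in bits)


KL = p*log2(p/q) + (1-p)*log2((1-p)/(1-q)) = 0.888*log2(0.888/0.105) + 0.112*log2(0.112/0.895) = 2.3994

2.3994 bits


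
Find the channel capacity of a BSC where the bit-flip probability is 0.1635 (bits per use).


H(p) = -p*log2(p) - (1-p)*log2(1-p) = -0.1635*log2(0.1635) - 0.8365*log2(0.8365) = 0.427166 + 0.215451 = 0.6426. C = 1 - H(p) = 1 - 0.6426 = 0.3574

0.3574 bits


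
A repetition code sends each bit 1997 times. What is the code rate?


Rate = k/n = 1/1997

1/1997


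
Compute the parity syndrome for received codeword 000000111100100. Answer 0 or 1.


Syndrome = XOR of all bits = 0 XOR 0 XOR 0 XOR 0 XOR 0 XOR 0 XOR 1 XOR 1 XOR 1 XOR 1 XOR 0 XOR 0 XOR 1 XOR 0 XOR 0 = 1

1


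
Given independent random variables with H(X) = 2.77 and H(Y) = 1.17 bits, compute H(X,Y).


For independent variables, H(X,Y) = H(X) + H(Y) = 2.77 + 1.17 = 3.94

3.94 bits


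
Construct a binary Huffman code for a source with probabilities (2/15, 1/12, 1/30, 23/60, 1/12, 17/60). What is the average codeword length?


Huffman construction (repeatedly merge the two least-probable nodes; each merge adds 1 bit to every symbol beneath it): 1/30 + 1/12 = 7/60; 1/12 + 7/60 = 1/5; 2/15 + 1/5 = 1/3; 17/60 + 1/3 = 37/60; 23/60 + 37/60 = 1. Resulting codeword lengths (in the order the probabilities were given): (3, 5, 5, 1, 4, 2). L_avg = sum(p_i * l_i) = 2/15*3 + 1/12*5 + 1/30*5 + 23/60*1 + 1/12*4 + 17/60*2 = 34/15 = 2.2667

2.2667 bits


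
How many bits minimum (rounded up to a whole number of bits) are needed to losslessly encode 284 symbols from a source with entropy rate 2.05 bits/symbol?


Minimum bits >= n * H = 284 * 2.05 = 582.2, rounded up to a whole number of bits = 583

583 bits


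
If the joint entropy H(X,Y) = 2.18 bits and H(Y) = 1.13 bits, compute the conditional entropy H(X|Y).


H(X|Y) = H(X,Y) - H(Y) = 2.18 - 1.13 = 1.05

1.05 bits


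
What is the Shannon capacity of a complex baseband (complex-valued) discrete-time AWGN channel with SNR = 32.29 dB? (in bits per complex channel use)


SNR_linear = 10^(32.29/10) = 1694.3378; C = log2(1 + SNR_linear) = log2(1 + 1694.3378) = 10.7274

10.7274 bits/channel use


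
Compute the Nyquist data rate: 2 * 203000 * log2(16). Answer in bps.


Rate = 2 * B * log2(M) = 2 * 203000 * 4.0 = 1624000.0

1624000.0 bps


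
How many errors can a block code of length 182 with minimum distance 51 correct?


Correction capability = floor((d-1)/2) = floor((51-1)/2) = 25

25 errors


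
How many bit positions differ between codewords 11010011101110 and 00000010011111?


Count differing positions: ^ ^ . ^ . . . ^ ^ ^ . . . ^ = 7 differences

7


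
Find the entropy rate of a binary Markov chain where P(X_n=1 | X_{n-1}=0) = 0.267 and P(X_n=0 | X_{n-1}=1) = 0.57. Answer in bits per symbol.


Stationary distribution: pi_0 = p10/(p01+p10) = 0.681, pi_1 = 0.319. Entropy rate H' = pi_0*H(p01) + pi_1*H(p10) = 0.681*0.8371 + 0.319*0.9858 = 0.8846

0.8846 bits/symbol


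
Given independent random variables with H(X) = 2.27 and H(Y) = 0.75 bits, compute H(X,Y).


For independent variables, H(X,Y) = H(X) + H(Y) = 2.27 + 0.75 = 3.02

3.02 bits


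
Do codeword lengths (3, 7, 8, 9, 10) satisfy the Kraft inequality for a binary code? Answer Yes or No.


Kraft sum = sum(2^(-l_i)) = 0.1396, need <= 1. Result: satisfied (a binary prefix-free code with these lengths exists)

Yes


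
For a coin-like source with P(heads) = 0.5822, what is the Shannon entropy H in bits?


H = -p*log2(p) - (1-p)*log2(1-p). -0.5822*log2(0.5822) = 0.454357; -0.4178*log2(0.4178) = 0.526058. H = 0.454357 + 0.526058 = 0.9804

0.9804 bits


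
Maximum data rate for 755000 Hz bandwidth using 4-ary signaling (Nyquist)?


Rate = 2 * B * log2(M) = 2 * 755000 * 2.0 = 3020000.0

3020000.0 bps


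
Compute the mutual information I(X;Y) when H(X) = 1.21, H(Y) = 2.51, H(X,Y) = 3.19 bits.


I(X;Y) = H(X) + H(Y) - H(X,Y) = 1.21 + 2.51 - 3.19 = 0.53

0.53 bits


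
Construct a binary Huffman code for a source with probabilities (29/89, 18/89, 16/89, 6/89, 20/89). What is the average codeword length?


Huffman construction (repeatedly merge the two least-probable nodes; each merge adds 1 bit to every symbol beneath it): 6/89 + 16/89 = 22/89; 18/89 + 20/89 = 38/89; 22/89 + 29/89 = 51/89; 38/89 + 51/89 = 1. Resulting codeword lengths (in the order the probabilities were given): (2, 2, 3, 3, 2). L_avg = sum(p_i * l_i) = 29/89*2 + 18/89*2 + 16/89*3 + 6/89*3 + 20/89*2 = 200/89 = 2.2472

2.2472 bits


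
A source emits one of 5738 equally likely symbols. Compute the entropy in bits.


H = log2(n) = log2(5738) = 12.4863

12.4863 bits


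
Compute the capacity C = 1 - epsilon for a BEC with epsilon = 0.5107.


C = 1 - epsilon = 1 - 0.5107 = 0.4893

0.4893 bits


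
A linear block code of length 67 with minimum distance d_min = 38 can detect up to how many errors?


Detection capability = d_min - 1 = 38 - 1 = 37

37 errors


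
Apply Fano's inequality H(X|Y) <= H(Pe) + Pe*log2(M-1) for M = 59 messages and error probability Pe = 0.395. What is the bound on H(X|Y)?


H(Pe) = -Pe*log2(Pe) - (1-Pe)*log2(1-Pe) = -0.395*log2(0.395) - 0.605*log2(0.605) = 0.529330 + 0.438621 = 0.968. Pe*log2(M-1) = 0.395*log2(58) = 2.313902. Bound = H(Pe) + Pe*log2(M-1) = 0.529330 + 0.438621 + 2.313902 = 3.2819

3.2819 bits


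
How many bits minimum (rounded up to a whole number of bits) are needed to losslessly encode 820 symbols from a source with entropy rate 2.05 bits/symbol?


Minimum bits >= n * H = 820 * 2.05 = 1681.0, rounded up to a whole number of bits = 1681

1681 bits


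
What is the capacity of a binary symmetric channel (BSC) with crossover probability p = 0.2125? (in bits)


H(p) = -p*log2(p) - (1-p)*log2(1-p) = -0.2125*log2(0.2125) - 0.7875*log2(0.7875) = 0.474824 + 0.271410 = 0.7462. C = 1 - H(p) = 1 - 0.7462 = 0.2538

0.2538 bits


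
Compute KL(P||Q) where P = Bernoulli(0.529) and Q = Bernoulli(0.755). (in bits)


KL = p*log2(p/q) + (1-p)*log2((1-p)/(1-q)) = 0.529*log2(0.529/0.755) + 0.471*log2(0.471/0.245) = 0.1726

0.1726 bits


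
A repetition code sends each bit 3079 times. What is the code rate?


Rate = k/n = 1/3079

1/3079


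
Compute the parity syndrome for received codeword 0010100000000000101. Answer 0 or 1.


Syndrome = XOR of all bits = 0 XOR 0 XOR 1 XOR 0 XOR 1 XOR 0 XOR 0 XOR 0 XOR 0 XOR 0 XOR 0 XOR 0 XOR 0 XOR 0 XOR 0 XOR 0 XOR 1 XOR 0 XOR 1 = 0

0


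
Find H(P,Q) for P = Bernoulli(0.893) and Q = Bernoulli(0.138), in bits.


H(P,Q) = -p*log2(q) - (1-p)*log2(1-q). -0.893*log2(0.138) = 2.551533; -0.107*log2(0.862) = 0.022924. H(P,Q) = 2.551533 + 0.022924 = 2.5745

2.5745 bits


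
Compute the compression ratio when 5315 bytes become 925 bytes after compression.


Ratio = original / compressed = 5315 / 925 = 5.7459

5.7459


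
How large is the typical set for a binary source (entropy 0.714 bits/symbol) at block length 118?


log2|A_typical| = nH = 118 * 0.714 = 84.252, so |A_typical| ~ 2^84.252 = 2.303e+25

2.303e+25


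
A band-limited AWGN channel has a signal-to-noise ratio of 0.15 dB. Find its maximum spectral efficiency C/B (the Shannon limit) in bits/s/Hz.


SNR_linear = 10^(0.15/10) = 1.0351; C/B = log2(1 + SNR_linear) = log2(1 + 1.0351) = 1.0251

1.0251 bits/s/Hz


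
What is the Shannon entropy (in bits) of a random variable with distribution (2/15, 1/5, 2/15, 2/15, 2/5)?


H = -sum(p_i * log2(p_i)). Terms: -(2/15)*log2(2/15) = 0.387585; -(1/5)*log2(1/5) = 0.464386; -(2/15)*log2(2/15) = 0.387585; -(2/15)*log2(2/15) = 0.387585; -(2/5)*log2(2/5) = 0.528771. H = 0.387585 + 0.464386 + 0.387585 + 0.387585 + 0.528771 = 2.1559

2.1559 bits


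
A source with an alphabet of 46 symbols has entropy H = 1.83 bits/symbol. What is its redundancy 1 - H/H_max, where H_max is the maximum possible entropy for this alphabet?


H_max = log2(K) = log2(46) = 5.5236 bits/symbol. Redundancy = 1 - H/H_max = 1 - 1.83/5.5236 = 1 - 0.3313 = 0.6687

0.6687


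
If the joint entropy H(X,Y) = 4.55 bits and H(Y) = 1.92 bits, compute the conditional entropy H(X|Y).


H(X|Y) = H(X,Y) - H(Y) = 4.55 - 1.92 = 2.63

2.63 bits


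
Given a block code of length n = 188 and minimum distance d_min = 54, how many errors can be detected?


Detection capability = d_min - 1 = 54 - 1 = 53

53 errors


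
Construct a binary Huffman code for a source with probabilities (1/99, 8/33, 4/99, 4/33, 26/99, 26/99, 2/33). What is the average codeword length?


Huffman construction (repeatedly merge the two least-probable nodes; each merge adds 1 bit to every symbol beneath it): 1/99 + 4/99 = 5/99; 5/99 + 2/33 = 1/9; 1/9 + 4/33 = 23/99; 23/99 + 8/33 = 47/99; 26/99 + 26/99 = 52/99; 47/99 + 52/99 = 1. Resulting codeword lengths (in the order the probabilities were given): (5, 2, 5, 3, 2, 2, 4). L_avg = sum(p_i * l_i) = 1/99*5 + 8/33*2 + 4/99*5 + 4/33*3 + 26/99*2 + 26/99*2 + 2/33*4 = 79/33 = 2.3939

2.3939 bits


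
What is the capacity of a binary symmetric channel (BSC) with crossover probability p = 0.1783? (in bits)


H(p) = -p*log2(p) - (1-p)*log2(1-p) = -0.1783*log2(0.1783) - 0.8217*log2(0.8217) = 0.443543 + 0.232801 = 0.6763. C = 1 - H(p) = 1 - 0.6763 = 0.3237

0.3237 bits


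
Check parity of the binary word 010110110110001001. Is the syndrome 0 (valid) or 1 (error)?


Syndrome = XOR of all bits = 0 XOR 1 XOR 0 XOR 1 XOR 1 XOR 0 XOR 1 XOR 1 XOR 0 XOR 1 XOR 1 XOR 0 XOR 0 XOR 0 XOR 1 XOR 0 XOR 0 XOR 1 = 1

1


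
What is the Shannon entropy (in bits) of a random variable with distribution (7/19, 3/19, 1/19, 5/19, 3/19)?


H = -sum(p_i * log2(p_i)). Terms: -(7/19)*log2(7/19) = 0.530737; -(3/19)*log2(3/19) = 0.420468; -(1/19)*log2(1/19) = 0.223575; -(5/19)*log2(5/19) = 0.506842; -(3/19)*log2(3/19) = 0.420468. H = 0.530737 + 0.420468 + 0.223575 + 0.506842 + 0.420468 = 2.1021

2.1021 bits


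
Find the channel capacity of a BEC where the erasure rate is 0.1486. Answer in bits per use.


C = 1 - epsilon = 1 - 0.1486 = 0.8514

0.8514 bits


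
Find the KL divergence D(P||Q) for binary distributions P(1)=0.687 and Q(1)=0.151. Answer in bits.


KL = p*log2(p/q) + (1-p)*log2((1-p)/(1-q)) = 0.687*log2(0.687/0.151) + 0.313*log2(0.313/0.849) = 1.051

1.051 bits


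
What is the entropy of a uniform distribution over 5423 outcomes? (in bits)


H = log2(n) = log2(5423) = 12.4049

12.4049 bits


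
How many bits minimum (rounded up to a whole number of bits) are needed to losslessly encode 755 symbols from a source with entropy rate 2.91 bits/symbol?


Minimum bits >= n * H = 755 * 2.91 = 2197.05, rounded up to a whole number of bits = 2198

2198 bits


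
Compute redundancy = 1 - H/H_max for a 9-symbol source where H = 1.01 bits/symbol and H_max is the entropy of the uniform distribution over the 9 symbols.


H_max = log2(K) = log2(9) = 3.1699 bits/symbol. Redundancy = 1 - H/H_max = 1 - 1.01/3.1699 = 1 - 0.3186 = 0.6814

0.6814


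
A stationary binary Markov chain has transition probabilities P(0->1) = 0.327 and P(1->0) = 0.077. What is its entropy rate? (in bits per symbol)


Stationary distribution: pi_0 = p10/(p01+p10) = 0.1906, pi_1 = 0.8094. Entropy rate H' = pi_0*H(p01) + pi_1*H(p10) = 0.1906*0.9118 + 0.8094*0.3915 = 0.4907

0.4907 bits/symbol


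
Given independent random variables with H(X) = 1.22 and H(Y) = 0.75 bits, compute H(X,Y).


For independent variables, H(X,Y) = H(X) + H(Y) = 1.22 + 0.75 = 1.97

1.97 bits


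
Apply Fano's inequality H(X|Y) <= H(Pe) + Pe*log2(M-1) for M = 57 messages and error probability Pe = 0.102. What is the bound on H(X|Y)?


H(Pe) = -Pe*log2(Pe) - (1-Pe)*log2(1-Pe) = -0.102*log2(0.102) - 0.898*log2(0.898) = 0.335923 + 0.139381 = 0.4753. Pe*log2(M-1) = 0.102*log2(56) = 0.592350. Bound = H(Pe) + Pe*log2(M-1) = 0.335923 + 0.139381 + 0.592350 = 1.0677

1.0677 bits


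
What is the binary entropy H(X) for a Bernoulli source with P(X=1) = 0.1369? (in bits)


H = -p*log2(p) - (1-p)*log2(1-p). -0.1369*log2(0.1369) = 0.392739; -0.8631*log2(0.8631) = 0.183323. H = 0.392739 + 0.183323 = 0.5761

0.5761 bits


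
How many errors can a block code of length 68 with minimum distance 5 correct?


Correction capability = floor((d-1)/2) = floor((5-1)/2) = 2

2 errors


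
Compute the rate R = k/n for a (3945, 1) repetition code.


Rate = k/n = 1/3945

1/3945


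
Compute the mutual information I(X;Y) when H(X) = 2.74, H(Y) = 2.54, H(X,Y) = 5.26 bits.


I(X;Y) = H(X) + H(Y) - H(X,Y) = 2.74 + 2.54 - 5.26 = 0.02

0.02 bits


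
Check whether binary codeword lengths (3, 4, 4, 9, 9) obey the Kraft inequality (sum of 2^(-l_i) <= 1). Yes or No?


Kraft sum = sum(2^(-l_i)) = 0.2539, need <= 1. Result: satisfied (a binary prefix-free code with these lengths exists)

Yes


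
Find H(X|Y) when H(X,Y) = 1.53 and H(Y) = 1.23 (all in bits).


H(X|Y) = H(X,Y) - H(Y) = 1.53 - 1.23 = 0.3

0.3 bits


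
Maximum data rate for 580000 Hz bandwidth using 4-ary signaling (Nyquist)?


Rate = 2 * B * log2(M) = 2 * 580000 * 2.0 = 2320000.0

2320000.0 bps


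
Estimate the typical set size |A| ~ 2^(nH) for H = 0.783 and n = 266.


log2|A_typical| = nH = 266 * 0.783 = 208.278, so |A_typical| ~ 2^208.278 = 4.988e+62

4.988e+62


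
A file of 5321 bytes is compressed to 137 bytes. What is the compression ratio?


Ratio = original / compressed = 5321 / 137 = 38.8394

38.8394


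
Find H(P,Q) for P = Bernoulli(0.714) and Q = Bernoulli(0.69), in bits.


H(P,Q) = -p*log2(q) - (1-p)*log2(1-q). -0.714*log2(0.69) = 0.382227; -0.286*log2(0.31) = 0.483243. H(P,Q) = 0.382227 + 0.483243 = 0.8655

0.8655 bits


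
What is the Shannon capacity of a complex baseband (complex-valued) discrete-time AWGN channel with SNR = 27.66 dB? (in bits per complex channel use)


SNR_linear = 10^(27.66/10) = 583.4451; C = log2(1 + SNR_linear) = log2(1 + 583.4451) = 9.1909

9.1909 bits/channel use


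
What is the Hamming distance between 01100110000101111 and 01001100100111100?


Count differing positions: . . ^ . ^ . ^ . ^ . . . ^ . . ^ ^ = 7 differences

7


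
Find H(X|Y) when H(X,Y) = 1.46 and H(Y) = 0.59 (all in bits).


H(X|Y) = H(X,Y) - H(Y) = 1.46 - 0.59 = 0.87

0.87 bits


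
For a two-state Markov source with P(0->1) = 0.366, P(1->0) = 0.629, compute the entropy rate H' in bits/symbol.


Stationary distribution: pi_0 = p10/(p01+p10) = 0.6322, pi_1 = 0.3678. Entropy rate H' = pi_0*H(p01) + pi_1*H(p10) = 0.6322*0.9476 + 0.3678*0.9514 = 0.949

0.949 bits/symbol


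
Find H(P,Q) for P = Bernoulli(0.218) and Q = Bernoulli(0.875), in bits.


H(P,Q) = -p*log2(q) - (1-p)*log2(1-q). -0.218*log2(0.875) = 0.041997; -0.782*log2(0.125) = 2.346000. H(P,Q) = 0.041997 + 2.346000 = 2.388

2.388 bits


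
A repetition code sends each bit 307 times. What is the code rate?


Rate = k/n = 1/307

1/307


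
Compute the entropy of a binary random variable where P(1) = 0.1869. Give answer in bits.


H = -p*log2(p) - (1-p)*log2(1-p). -0.1869*log2(0.1869) = 0.452235; -0.8131*log2(0.8131) = 0.242707. H = 0.452235 + 0.242707 = 0.6949

0.6949 bits


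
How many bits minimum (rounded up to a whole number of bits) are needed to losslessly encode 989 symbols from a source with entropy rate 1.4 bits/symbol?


Minimum bits >= n * H = 989 * 1.4 = 1384.6, rounded up to a whole number of bits = 1385

1385 bits


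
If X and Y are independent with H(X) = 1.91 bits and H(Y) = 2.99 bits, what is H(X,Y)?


For independent variables, H(X,Y) = H(X) + H(Y) = 1.91 + 2.99 = 4.9

4.9 bits


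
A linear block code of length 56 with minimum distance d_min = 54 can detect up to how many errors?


Detection capability = d_min - 1 = 54 - 1 = 53

53 errors


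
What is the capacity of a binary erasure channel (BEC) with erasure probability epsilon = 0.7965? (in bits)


C = 1 - epsilon = 1 - 0.7965 = 0.2035

0.2035 bits


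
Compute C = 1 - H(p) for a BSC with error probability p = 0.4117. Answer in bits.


H(p) = -p*log2(p) - (1-p)*log2(1-p) = -0.4117*log2(0.4117) - 0.5883*log2(0.5883) = 0.527114 + 0.450271 = 0.9774. C = 1 - H(p) = 1 - 0.9774 = 0.0226

0.0226 bits


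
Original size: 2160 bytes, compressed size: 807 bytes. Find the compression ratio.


Ratio = original / compressed = 2160 / 807 = 2.6766

2.6766


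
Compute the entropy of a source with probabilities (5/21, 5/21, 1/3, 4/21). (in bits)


H = -sum(p_i * log2(p_i)). Terms: -(5/21)*log2(5/21) = 0.492950; -(5/21)*log2(5/21) = 0.492950; -(1/3)*log2(1/3) = 0.528321; -(4/21)*log2(4/21) = 0.455680. H = 0.492950 + 0.492950 + 0.528321 + 0.455680 = 1.9699

1.9699 bits


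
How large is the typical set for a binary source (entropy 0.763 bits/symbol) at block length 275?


log2|A_typical| = nH = 275 * 0.763 = 209.825, so |A_typical| ~ 2^209.825 = 1.458e+63

1.458e+63


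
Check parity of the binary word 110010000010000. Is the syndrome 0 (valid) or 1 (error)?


Syndrome = XOR of all bits = 1 XOR 1 XOR 0 XOR 0 XOR 1 XOR 0 XOR 0 XOR 0 XOR 0 XOR 0 XOR 1 XOR 0 XOR 0 XOR 0 XOR 0 = 0

0


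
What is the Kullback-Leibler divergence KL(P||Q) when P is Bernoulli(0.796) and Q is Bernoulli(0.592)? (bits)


KL = p*log2(p/q) + (1-p)*log2((1-p)/(1-q)) = 0.796*log2(0.796/0.592) + 0.204*log2(0.204/0.408) = 0.136

0.136 bits


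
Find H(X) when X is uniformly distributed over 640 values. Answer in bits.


H = log2(n) = log2(640) = 9.3219

9.3219 bits


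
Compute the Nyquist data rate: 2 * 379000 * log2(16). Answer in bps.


Rate = 2 * B * log2(M) = 2 * 379000 * 4.0 = 3032000.0

3032000.0 bps


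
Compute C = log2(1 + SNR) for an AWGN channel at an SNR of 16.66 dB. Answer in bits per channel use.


SNR_linear = 10^(16.66/10) = 46.3447; C = log2(1 + SNR_linear) = log2(1 + 46.3447) = 5.5651

5.5651 bits/channel use


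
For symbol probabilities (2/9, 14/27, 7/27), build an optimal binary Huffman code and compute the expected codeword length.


Huffman construction (repeatedly merge the two least-probable nodes; each merge adds 1 bit to every symbol beneath it): 2/9 + 7/27 = 13/27; 13/27 + 14/27 = 1. Resulting codeword lengths (in the order the probabilities were given): (2, 1, 2). L_avg = sum(p_i * l_i) = 2/9*2 + 14/27*1 + 7/27*2 = 40/27 = 1.4815

1.4815 bits


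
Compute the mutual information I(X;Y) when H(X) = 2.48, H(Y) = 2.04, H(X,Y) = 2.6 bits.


I(X;Y) = H(X) + H(Y) - H(X,Y) = 2.48 + 2.04 - 2.6 = 1.92

1.92 bits


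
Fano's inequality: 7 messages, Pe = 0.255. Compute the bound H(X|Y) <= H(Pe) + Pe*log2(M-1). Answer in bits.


H(Pe) = -Pe*log2(Pe) - (1-Pe)*log2(1-Pe) = -0.255*log2(0.255) - 0.745*log2(0.745) = 0.502715 + 0.316392 = 0.8191. Pe*log2(M-1) = 0.255*log2(6) = 0.659165. Bound = H(Pe) + Pe*log2(M-1) = 0.502715 + 0.316392 + 0.659165 = 1.4783

1.4783 bits


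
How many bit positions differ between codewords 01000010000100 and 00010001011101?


Count differing positions: . ^ . ^ . . ^ ^ . ^ ^ . . ^ = 7 differences

7


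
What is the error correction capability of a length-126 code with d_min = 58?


Correction capability = floor((d-1)/2) = floor((58-1)/2) = 28

28 errors


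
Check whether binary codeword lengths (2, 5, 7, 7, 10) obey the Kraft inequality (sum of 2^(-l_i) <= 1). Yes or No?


Kraft sum = sum(2^(-l_i)) = 0.2979, need <= 1. Result: satisfied (a binary prefix-free code with these lengths exists)

Yes


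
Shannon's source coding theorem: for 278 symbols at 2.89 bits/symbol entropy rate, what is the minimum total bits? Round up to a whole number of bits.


Minimum bits >= n * H = 278 * 2.89 = 803.42, rounded up to a whole number of bits = 804

804 bits


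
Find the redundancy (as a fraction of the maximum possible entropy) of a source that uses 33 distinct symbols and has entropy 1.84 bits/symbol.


H_max = log2(K) = log2(33) = 5.0444 bits/symbol. Redundancy = 1 - H/H_max = 1 - 1.84/5.0444 = 1 - 0.3648 = 0.6352

0.6352


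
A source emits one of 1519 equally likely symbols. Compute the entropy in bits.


H = log2(n) = log2(1519) = 10.5689

10.5689 bits


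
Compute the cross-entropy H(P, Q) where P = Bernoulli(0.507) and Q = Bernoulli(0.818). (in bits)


H(P,Q) = -p*log2(q) - (1-p)*log2(1-q). -0.507*log2(0.818) = 0.146942; -0.493*log2(0.182) = 1.211789. H(P,Q) = 0.146942 + 1.211789 = 1.3587

1.3587 bits


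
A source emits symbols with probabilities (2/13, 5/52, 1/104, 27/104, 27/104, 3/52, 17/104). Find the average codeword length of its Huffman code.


Huffman construction (repeatedly merge the two least-probable nodes; each merge adds 1 bit to every symbol beneath it): 1/104 + 3/52 = 7/104; 7/104 + 5/52 = 17/104; 2/13 + 17/104 = 33/104; 17/104 + 27/104 = 11/26; 27/104 + 33/104 = 15/26; 11/26 + 15/26 = 1. Resulting codeword lengths (in the order the probabilities were given): (3, 3, 4, 2, 2, 4, 3). L_avg = sum(p_i * l_i) = 2/13*3 + 5/52*3 + 1/104*4 + 27/104*2 + 27/104*2 + 3/52*4 + 17/104*3 = 265/104 = 2.5481

2.5481 bits


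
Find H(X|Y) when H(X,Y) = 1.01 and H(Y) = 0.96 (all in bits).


H(X|Y) = H(X,Y) - H(Y) = 1.01 - 0.96 = 0.05

0.05 bits


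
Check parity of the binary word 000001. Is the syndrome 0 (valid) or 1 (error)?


Syndrome = XOR of all bits = 0 XOR 0 XOR 0 XOR 0 XOR 0 XOR 1 = 1

1


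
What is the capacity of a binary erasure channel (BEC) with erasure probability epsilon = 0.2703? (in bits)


C = 1 - epsilon = 1 - 0.2703 = 0.7297

0.7297 bits


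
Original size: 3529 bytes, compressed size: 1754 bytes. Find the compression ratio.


Ratio = original / compressed = 3529 / 1754 = 2.012

2.012


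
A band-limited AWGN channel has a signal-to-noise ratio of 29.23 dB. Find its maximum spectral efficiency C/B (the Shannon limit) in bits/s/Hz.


SNR_linear = 10^(29.23/10) = 837.5293; C/B = log2(1 + SNR_linear) = log2(1 + 837.5293) = 9.7117

9.7117 bits/s/Hz


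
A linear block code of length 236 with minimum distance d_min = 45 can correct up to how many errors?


Correction capability = floor((d-1)/2) = floor((45-1)/2) = 22

22 errors


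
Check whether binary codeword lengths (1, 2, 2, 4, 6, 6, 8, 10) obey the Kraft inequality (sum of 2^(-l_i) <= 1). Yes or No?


Kraft sum = sum(2^(-l_i)) = 1.0986, need <= 1. Result: violated (a binary prefix-free code with these lengths cannot exist)

No


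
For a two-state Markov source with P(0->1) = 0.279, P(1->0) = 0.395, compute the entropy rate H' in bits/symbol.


Stationary distribution: pi_0 = p10/(p01+p10) = 0.5861, pi_1 = 0.4139. Entropy rate H' = pi_0*H(p01) + pi_1*H(p10) = 0.5861*0.8541 + 0.4139*0.968 = 0.9012

0.9012 bits/symbol


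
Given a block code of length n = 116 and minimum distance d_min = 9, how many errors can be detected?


Detection capability = d_min - 1 = 9 - 1 = 8

8 errors


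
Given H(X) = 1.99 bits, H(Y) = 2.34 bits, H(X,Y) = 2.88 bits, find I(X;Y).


I(X;Y) = H(X) + H(Y) - H(X,Y) = 1.99 + 2.34 - 2.88 = 1.45

1.45 bits


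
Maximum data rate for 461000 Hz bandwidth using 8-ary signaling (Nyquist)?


Rate = 2 * B * log2(M) = 2 * 461000 * 3.0 = 2766000.0

2766000.0 bps


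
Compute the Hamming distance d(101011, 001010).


Count differing positions: ^ . . . . ^ = 2 differences

2


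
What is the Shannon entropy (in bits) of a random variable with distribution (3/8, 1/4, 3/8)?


H = -sum(p_i * log2(p_i)). Terms: -(3/8)*log2(3/8) = 0.530639; -(1/4)*log2(1/4) = 0.500000; -(3/8)*log2(3/8) = 0.530639. H = 0.530639 + 0.500000 + 0.530639 = 1.5613

1.5613 bits


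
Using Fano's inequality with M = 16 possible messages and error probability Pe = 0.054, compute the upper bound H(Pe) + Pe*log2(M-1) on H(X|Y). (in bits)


H(Pe) = -Pe*log2(Pe) - (1-Pe)*log2(1-Pe) = -0.054*log2(0.054) - 0.946*log2(0.946) = 0.227388 + 0.075763 = 0.3032. Pe*log2(M-1) = 0.054*log2(15) = 0.210972. Bound = H(Pe) + Pe*log2(M-1) = 0.227388 + 0.075763 + 0.210972 = 0.5141

0.5141 bits


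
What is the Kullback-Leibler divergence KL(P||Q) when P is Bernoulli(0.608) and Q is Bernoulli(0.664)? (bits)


KL = p*log2(p/q) + (1-p)*log2((1-p)/(1-q)) = 0.608*log2(0.608/0.664) + 0.392*log2(0.392/0.336) = 0.0099

0.0099 bits


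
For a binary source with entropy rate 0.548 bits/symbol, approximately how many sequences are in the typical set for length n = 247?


log2|A_typical| = nH = 247 * 0.548 = 135.356, so |A_typical| ~ 2^135.356 = 5.575e+40

5.575e+40
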